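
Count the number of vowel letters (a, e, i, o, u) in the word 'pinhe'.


Scanning each character of 'pinhe':
  Position 1: 'p' -> consonant (running count: 0)
  Position 2: 'i' -> vowel (running count: 1)
  Position 3: 'n' -> consonant (running count: 1)
  Position 4: 'h' -> consonant (running count: 1)
  Position 5: 'e' -> vowel (running count: 2)
Total vowels: 2

2


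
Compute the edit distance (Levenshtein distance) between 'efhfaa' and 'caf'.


Building DP table for s1='efhfaa' (len 6) and s2='caf' (len 3):
       c  a  f
    0  1  2  3
  e 1  1  2  3
  f 2  2  2  2
  h 3  3  3  3
  f 4  4  4  3
  a 5  5  4  4
  a 6  6  5  5
Edit distance = dp[6][3] = 5

5


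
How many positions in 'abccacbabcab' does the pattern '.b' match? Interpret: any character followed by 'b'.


Pattern: .b means any character followed by 'b'.
Scanning 'abccacbabcab' position-by-position:
  Pos 0: window 'ab' -> MATCH
  Pos 1: window 'bc' -> no
  Pos 2: window 'cc' -> no
  Pos 3: window 'ca' -> no
  Pos 4: window 'ac' -> no
  Pos 5: window 'cb' -> MATCH
  Pos 6: window 'ba' -> no
  Pos 7: window 'ab' -> MATCH
  Pos 8: window 'bc' -> no
  Pos 9: window 'ca' -> no
  Pos 10: window 'ab' -> MATCH
  Pos 11: window 'b' -> no
Total matches: 4

4


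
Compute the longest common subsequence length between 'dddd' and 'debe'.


DP table for LCS of 'dddd' and 'debe':
       d  e  b  e
    0  0  0  0  0
  d 0  1  1  1  1
  d 0  1  1  1  1
  d 0  1  1  1  1
  d 0  1  1  1  1
LCS: 'd'
LCS length = 1

1


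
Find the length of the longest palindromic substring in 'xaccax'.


Scanning 'xaccax' for palindromic substrings.
Substring at positions 0-5: 'xaccax'.
Check: reverse('xaccax') = 'xaccax' -> palindrome confirmed.
No longer palindromic substring exists; longest length = 6

6


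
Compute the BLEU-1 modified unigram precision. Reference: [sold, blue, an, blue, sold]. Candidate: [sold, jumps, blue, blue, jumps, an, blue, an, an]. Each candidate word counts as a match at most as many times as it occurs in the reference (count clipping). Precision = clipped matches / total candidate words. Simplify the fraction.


Reference word counts: {'an': 1, 'blue': 2, 'sold': 2}
Checking each candidate word (with clipping):
  'sold' -> in reference (ref count 2, used 1/2) -> match (matches: 1)
  'jumps' -> not in reference -> no match (matches: 1)
  'blue' -> in reference (ref count 2, used 1/2) -> match (matches: 2)
  'blue' -> in reference (ref count 2, used 2/2) -> match (matches: 3)
  'jumps' -> not in reference -> no match (matches: 3)
  'an' -> in reference (ref count 1, used 1/1) -> match (matches: 4)
  'blue' -> ref count 2 already used up (2/2) -> clipped, no match (matches: 4)
  'an' -> ref count 1 already used up (1/1) -> clipped, no match (matches: 4)
  'an' -> ref count 1 already used up (1/1) -> clipped, no match (matches: 4)
Clipped matches: 4, Candidate length: 9
Precision = 4/9

4/9


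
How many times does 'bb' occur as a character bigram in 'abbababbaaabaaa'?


Scanning 'abbababbaaabaaa' for bigram 'bb':
  Position 0: 'ab' -> no
  Position 1: 'bb' -> MATCH
  Position 2: 'ba' -> no
  Position 3: 'ab' -> no
  Position 4: 'ba' -> no
  Position 5: 'ab' -> no
  Position 6: 'bb' -> MATCH
  Position 7: 'ba' -> no
  Position 8: 'aa' -> no
  Position 9: 'aa' -> no
  Position 10: 'ab' -> no
  Position 11: 'ba' -> no
  Position 12: 'aa' -> no
  Position 13: 'aa' -> no
Total matches: 2

2


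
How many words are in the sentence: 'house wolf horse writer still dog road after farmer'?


Counting words by splitting on spaces:
  Word 1: 'house'
  Word 2: 'wolf'
  Word 3: 'horse'
  Word 4: 'writer'
  Word 5: 'still'
  Word 6: 'dog'
  Word 7: 'road'
  Word 8: 'after'
  Word 9: 'farmer'
Total words: 9

9


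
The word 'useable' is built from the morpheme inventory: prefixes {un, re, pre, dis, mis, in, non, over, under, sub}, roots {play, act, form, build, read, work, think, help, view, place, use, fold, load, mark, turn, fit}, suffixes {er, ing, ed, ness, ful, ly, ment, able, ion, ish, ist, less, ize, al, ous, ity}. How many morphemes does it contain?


Segmenting 'useable' against the inventory:
  'use' -> root (morpheme 1)
  'able' -> suffix (morpheme 2)
Total morphemes: 2

2


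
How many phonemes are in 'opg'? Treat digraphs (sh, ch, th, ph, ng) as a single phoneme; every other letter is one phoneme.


Parsing 'opg' greedily, digraphs first:
  'o' -> vowel phoneme (phonemes so far: 1)
  'p' -> consonant phoneme (phonemes so far: 2)
  'g' -> consonant phoneme (phonemes so far: 3)
Total phonemes: 3

3


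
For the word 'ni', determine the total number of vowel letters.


Scanning each character of 'ni':
  Position 1: 'n' -> consonant (running count: 0)
  Position 2: 'i' -> vowel (running count: 1)
Total vowels: 1

1


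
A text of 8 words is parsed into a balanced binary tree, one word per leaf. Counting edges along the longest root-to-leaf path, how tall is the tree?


In a balanced binary tree with n leaves the deepest leaf is ceil(log2(n)) edges below the root.
log2(8) = 3.0000
ceil(3.0000) = 3
height (edges) = 3

3


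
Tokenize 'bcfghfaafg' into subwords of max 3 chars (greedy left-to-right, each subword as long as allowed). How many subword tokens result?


'bcfghfaafg' has 10 characters.
Chunking with max size 3:
  Chunk 1: 'bcf' (positions 0-2)
  Chunk 2: 'ghf' (positions 3-5)
  Chunk 3: 'aaf' (positions 6-8)
  Chunk 4: 'g' (positions 9-9)
Total chunks: ceil(10 / 3) = 4

4


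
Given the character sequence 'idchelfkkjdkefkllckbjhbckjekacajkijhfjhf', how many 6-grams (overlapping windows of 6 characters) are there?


String 'idchelfkkjdkefkllckbjhbckjekacajkijhfjhf' has length L = 40.
Number of overlapping n-grams = L - n + 1
Substituting: 40 - 6 + 1 = 35

35


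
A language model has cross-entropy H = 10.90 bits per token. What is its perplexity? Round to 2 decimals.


Perplexity formula: PP = 2^H
H = 10.90
PP = 2^10.90
Decompose: 2^10.90 = 2^10 * 2^0.90
2^10 = 1024, 2^0.90 ~ 1.8660660
PP ~ 1024 * 1.8660660 = 1910.8515840
Rounded to 2 decimals: 1910.85

1910.85


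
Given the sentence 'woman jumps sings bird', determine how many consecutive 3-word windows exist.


Word trigrams from [4] words:
  Trigram 1: (woman jumps sings)
  Trigram 2: (jumps sings bird)
Total word trigrams: 4 - 2 = 2

2


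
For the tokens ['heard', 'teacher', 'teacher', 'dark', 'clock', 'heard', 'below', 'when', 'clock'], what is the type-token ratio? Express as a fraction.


Tokens: 9
Unique types: ('below', 'clock', 'dark', 'heard', 'teacher', 'when') = 6
TTR = 6/9
Simplify: divide both by 3 -> 2/3
TTR = 2/3

2/3


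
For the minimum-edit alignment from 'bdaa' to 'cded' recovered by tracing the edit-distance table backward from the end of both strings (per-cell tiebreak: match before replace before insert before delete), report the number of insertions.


Edit distance = 3. Backtracking from cell (4, 4) with preference match > replace > insert > delete,
then listing the resulting alignment 'bdaa' -> 'cded' left to right:
  Step 1: replace b->c
  Step 2: keep 'd'
  Step 3: replace a->e
  Step 4: replace a->d
Total insertions: 0

0


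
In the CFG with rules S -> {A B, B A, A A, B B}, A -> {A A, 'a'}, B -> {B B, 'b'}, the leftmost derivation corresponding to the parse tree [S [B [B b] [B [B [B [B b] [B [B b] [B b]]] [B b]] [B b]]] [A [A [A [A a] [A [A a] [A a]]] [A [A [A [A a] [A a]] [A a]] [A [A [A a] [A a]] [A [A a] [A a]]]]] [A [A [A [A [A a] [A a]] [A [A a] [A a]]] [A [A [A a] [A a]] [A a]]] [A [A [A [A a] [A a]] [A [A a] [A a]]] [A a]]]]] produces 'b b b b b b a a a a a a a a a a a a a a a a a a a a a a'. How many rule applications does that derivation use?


Every bracketed nonterminal node [X ...] in the tree is produced by exactly one rule application.
Reading the tree off as a leftmost derivation:
  Step 1: S  =>  B A   (applied S -> B A)
  Step 2: B A  =>  B B A   (applied B -> B B)
  Step 3: B B A  =>  b B A   (applied B -> b)
  Step 4: b B A  =>  b B B A   (applied B -> B B)
  Step 5: b B B A  =>  b B B B A   (applied B -> B B)
  Step 6: b B B B A  =>  b B B B B A   (applied B -> B B)
  Step 7: b B B B B A  =>  b b B B B A   (applied B -> b)
  Step 8: b b B B B A  =>  b b B B B B A   (applied B -> B B)
  Step 9: b b B B B B A  =>  b b b B B B A   (applied B -> b)
  Step 10: b b b B B B A  =>  b b b b B B A   (applied B -> b)
  Step 11: b b b b B B A  =>  b b b b b B A   (applied B -> b)
  Step 12: b b b b b B A  =>  b b b b b b A   (applied B -> b)
  Step 13: b b b b b b A  =>  b b b b b b A A   (applied A -> A A)
  Step 14: b b b b b b A A  =>  b b b b b b A A A   (applied A -> A A)
  Step 15: b b b b b b A A A  =>  b b b b b b A A A A   (applied A -> A A)
  Step 16: b b b b b b A A A A  =>  b b b b b b a A A A   (applied A -> a)
  Step 17: b b b b b b a A A A  =>  b b b b b b a A A A A   (applied A -> A A)
  Step 18: b b b b b b a A A A A  =>  b b b b b b a a A A A   (applied A -> a)
  Step 19: b b b b b b a a A A A  =>  b b b b b b a a a A A   (applied A -> a)
  Step 20: b b b b b b a a a A A  =>  b b b b b b a a a A A A   (applied A -> A A)
  Step 21: b b b b b b a a a A A A  =>  b b b b b b a a a A A A A   (applied A -> A A)
  Step 22: b b b b b b a a a A A A A  =>  b b b b b b a a a A A A A A   (applied A -> A A)
  Step 23: b b b b b b a a a A A A A A  =>  b b b b b b a a a a A A A A   (applied A -> a)
  Step 24: b b b b b b a a a a A A A A  =>  b b b b b b a a a a a A A A   (applied A -> a)
  Step 25: b b b b b b a a a a a A A A  =>  b b b b b b a a a a a a A A   (applied A -> a)
  Step 26: b b b b b b a a a a a a A A  =>  b b b b b b a a a a a a A A A   (applied A -> A A)
  Step 27: b b b b b b a a a a a a A A A  =>  b b b b b b a a a a a a A A A A   (applied A -> A A)
  Step 28: b b b b b b a a a a a a A A A A  =>  b b b b b b a a a a a a a A A A   (applied A -> a)
  Step 29: b b b b b b a a a a a a a A A A  =>  b b b b b b a a a a a a a a A A   (applied A -> a)
  Step 30: b b b b b b a a a a a a a a A A  =>  b b b b b b a a a a a a a a A A A   (applied A -> A A)
  Step 31: b b b b b b a a a a a a a a A A A  =>  b b b b b b a a a a a a a a a A A   (applied A -> a)
  Step 32: b b b b b b a a a a a a a a a A A  =>  b b b b b b a a a a a a a a a a A   (applied A -> a)
  Step 33: b b b b b b a a a a a a a a a a A  =>  b b b b b b a a a a a a a a a a A A   (applied A -> A A)
  Step 34: b b b b b b a a a a a a a a a a A A  =>  b b b b b b a a a a a a a a a a A A A   (applied A -> A A)
  Step 35: b b b b b b a a a a a a a a a a A A A  =>  b b b b b b a a a a a a a a a a A A A A   (applied A -> A A)
  Step 36: b b b b b b a a a a a a a a a a A A A A  =>  b b b b b b a a a a a a a a a a A A A A A   (applied A -> A A)
  Step 37: b b b b b b a a a a a a a a a a A A A A A  =>  b b b b b b a a a a a a a a a a a A A A A   (applied A -> a)
  Step 38: b b b b b b a a a a a a a a a a a A A A A  =>  b b b b b b a a a a a a a a a a a a A A A   (applied A -> a)
  Step 39: b b b b b b a a a a a a a a a a a a A A A  =>  b b b b b b a a a a a a a a a a a a A A A A   (applied A -> A A)
  Step 40: b b b b b b a a a a a a a a a a a a A A A A  =>  b b b b b b a a a a a a a a a a a a a A A A   (applied A -> a)
  Step 41: b b b b b b a a a a a a a a a a a a a A A A  =>  b b b b b b a a a a a a a a a a a a a a A A   (applied A -> a)
  Step 42: b b b b b b a a a a a a a a a a a a a a A A  =>  b b b b b b a a a a a a a a a a a a a a A A A   (applied A -> A A)
  Step 43: b b b b b b a a a a a a a a a a a a a a A A A  =>  b b b b b b a a a a a a a a a a a a a a A A A A   (applied A -> A A)
  Step 44: b b b b b b a a a a a a a a a a a a a a A A A A  =>  b b b b b b a a a a a a a a a a a a a a a A A A   (applied A -> a)
  Step 45: b b b b b b a a a a a a a a a a a a a a a A A A  =>  b b b b b b a a a a a a a a a a a a a a a a A A   (applied A -> a)
  Step 46: b b b b b b a a a a a a a a a a a a a a a a A A  =>  b b b b b b a a a a a a a a a a a a a a a a a A   (applied A -> a)
  Step 47: b b b b b b a a a a a a a a a a a a a a a a a A  =>  b b b b b b a a a a a a a a a a a a a a a a a A A   (applied A -> A A)
  Step 48: b b b b b b a a a a a a a a a a a a a a a a a A A  =>  b b b b b b a a a a a a a a a a a a a a a a a A A A   (applied A -> A A)
  Step 49: b b b b b b a a a a a a a a a a a a a a a a a A A A  =>  b b b b b b a a a a a a a a a a a a a a a a a A A A A   (applied A -> A A)
  Step 50: b b b b b b a a a a a a a a a a a a a a a a a A A A A  =>  b b b b b b a a a a a a a a a a a a a a a a a a A A A   (applied A -> a)
  Step 51: b b b b b b a a a a a a a a a a a a a a a a a a A A A  =>  b b b b b b a a a a a a a a a a a a a a a a a a a A A   (applied A -> a)
  Step 52: b b b b b b a a a a a a a a a a a a a a a a a a a A A  =>  b b b b b b a a a a a a a a a a a a a a a a a a a A A A   (applied A -> A A)
  Step 53: b b b b b b a a a a a a a a a a a a a a a a a a a A A A  =>  b b b b b b a a a a a a a a a a a a a a a a a a a a A A   (applied A -> a)
  Step 54: b b b b b b a a a a a a a a a a a a a a a a a a a a A A  =>  b b b b b b a a a a a a a a a a a a a a a a a a a a a A   (applied A -> a)
  Step 55: b b b b b b a a a a a a a a a a a a a a a a a a a a a A  =>  b b b b b b a a a a a a a a a a a a a a a a a a a a a a   (applied A -> a)
Final yield: b b b b b b a a a a a a a a a a a a a a a a a a a a a a
Total rewrite steps: 55

55


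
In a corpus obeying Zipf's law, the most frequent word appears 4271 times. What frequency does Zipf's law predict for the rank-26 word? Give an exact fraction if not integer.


Zipf's law: freq(rank) = f1 / rank
f1 = 4271, rank = 26
freq = 4271 / 26
GCD(4271, 26) = 1
Simplified: 4271/26

4271/26


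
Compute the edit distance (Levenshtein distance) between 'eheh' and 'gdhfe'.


Building DP table for s1='eheh' (len 4) and s2='gdhfe' (len 5):
       g  d  h  f  e
    0  1  2  3  4  5
  e 1  1  2  3  4  4
  h 2  2  2  2  3  4
  e 3  3  3  3  3  3
  h 4  4  4  3  4  4
Edit distance = dp[4][5] = 4

4


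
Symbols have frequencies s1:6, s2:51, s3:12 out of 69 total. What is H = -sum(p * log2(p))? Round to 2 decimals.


Computing entropy H = -sum(p_i * log2(p_i)):
  s1: p = 6/69 = 0.0870, -p*log2(p) = 0.3064
  s2: p = 51/69 = 0.7391, -p*log2(p) = 0.3223
  s3: p = 12/69 = 0.1739, -p*log2(p) = 0.4389
H = sum of terms = 1.0676
Rounded to 2 decimals: 1.07

1.07


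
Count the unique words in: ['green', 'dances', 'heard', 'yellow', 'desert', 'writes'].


Listing all tokens and tracking unique types:
  Token 1: 'green' -> NEW (unique so far: 1)
  Token 2: 'dances' -> NEW (unique so far: 2)
  Token 3: 'heard' -> NEW (unique so far: 3)
  Token 4: 'yellow' -> NEW (unique so far: 4)
  Token 5: 'desert' -> NEW (unique so far: 5)
  Token 6: 'writes' -> NEW (unique so far: 6)
Unique types: ('dances', 'desert', 'green', 'heard', 'writes', 'yellow')
Vocabulary size: 6

6


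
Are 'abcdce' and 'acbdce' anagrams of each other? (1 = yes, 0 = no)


Sort characters of 'abcdce': 'abccde'
Sort characters of 'acbdce': 'abccde'
Sorted forms match -> they ARE anagrams
Result: 1

1


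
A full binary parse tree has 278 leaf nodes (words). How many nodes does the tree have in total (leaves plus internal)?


Leaf nodes (terminals): 278
Internal nodes = n - 1 = 278 - 1 = 277
Total = leaves + internal = 278 + 277 = 555

555


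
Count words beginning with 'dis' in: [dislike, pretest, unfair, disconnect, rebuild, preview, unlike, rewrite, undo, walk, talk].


Checking each word for prefix 'dis':
  'dislike' -> YES, starts with 'dis' (count: 1)
  'pretest' -> no (count: 1)
  'unfair' -> no (count: 1)
  'disconnect' -> YES, starts with 'dis' (count: 2)
  'rebuild' -> no (count: 2)
  'preview' -> no (count: 2)
  'unlike' -> no (count: 2)
  'rewrite' -> no (count: 2)
  'undo' -> no (count: 2)
  'walk' -> no (count: 2)
  'talk' -> no (count: 2)
Total with prefix 'dis': 2

2


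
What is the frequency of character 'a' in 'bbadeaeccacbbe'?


Scanning 'bbadeaeccacbbe' for 'a':
  Position 2: 'a' -> MATCH (count: 1)
  Position 5: 'a' -> MATCH (count: 2)
  Position 9: 'a' -> MATCH (count: 3)
Total occurrences of 'a': 3

3


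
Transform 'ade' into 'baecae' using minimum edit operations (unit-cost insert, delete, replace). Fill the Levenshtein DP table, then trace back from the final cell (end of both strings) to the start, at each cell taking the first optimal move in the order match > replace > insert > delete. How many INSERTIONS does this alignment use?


Edit distance = 4. Backtracking from cell (3, 6) with preference match > replace > insert > delete,
then listing the resulting alignment 'ade' -> 'baecae' left to right:
  Step 1: insert 'b' [insertion #1]
  Step 2: keep 'a'
  Step 3: insert 'e' [insertion #2]
  Step 4: insert 'c' [insertion #3]
  Step 5: replace d->a
  Step 6: keep 'e'
Total insertions: 3

3


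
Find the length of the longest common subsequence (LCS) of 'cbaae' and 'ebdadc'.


DP table for LCS of 'cbaae' and 'ebdadc':
       e  b  d  a  d  c
    0  0  0  0  0  0  0
  c 0  0  0  0  0  0  1
  b 0  0  1  1  1  1  1
  a 0  0  1  1  2  2  2
  a 0  0  1  1  2  2  2
  e 0  1  1  1  2  2  2
LCS: 'ba'
LCS length = 2

2


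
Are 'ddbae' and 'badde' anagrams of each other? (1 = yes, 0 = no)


Sort characters of 'ddbae': 'abdde'
Sort characters of 'badde': 'abdde'
Sorted forms match -> they ARE anagrams
Result: 1

1


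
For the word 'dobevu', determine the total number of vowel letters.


Scanning each character of 'dobevu':
  Position 1: 'd' -> consonant (running count: 0)
  Position 2: 'o' -> vowel (running count: 1)
  Position 3: 'b' -> consonant (running count: 1)
  Position 4: 'e' -> vowel (running count: 2)
  Position 5: 'v' -> consonant (running count: 2)
  Position 6: 'u' -> vowel (running count: 3)
Total vowels: 3

3


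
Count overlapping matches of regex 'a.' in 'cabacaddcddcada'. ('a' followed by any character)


Pattern: a. means 'a' followed by any character.
Scanning 'cabacaddcddcada' position-by-position:
  Pos 0: window 'ca' -> no
  Pos 1: window 'ab' -> MATCH
  Pos 2: window 'ba' -> no
  Pos 3: window 'ac' -> MATCH
  Pos 4: window 'ca' -> no
  Pos 5: window 'ad' -> MATCH
  Pos 6: window 'dd' -> no
  Pos 7: window 'dc' -> no
  Pos 8: window 'cd' -> no
  Pos 9: window 'dd' -> no
  Pos 10: window 'dc' -> no
  Pos 11: window 'ca' -> no
  Pos 12: window 'ad' -> MATCH
  Pos 13: window 'da' -> no
  Pos 14: window 'a' -> no
Total matches: 4

4


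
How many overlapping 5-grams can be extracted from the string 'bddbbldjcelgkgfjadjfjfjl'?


String 'bddbbldjcelgkgfjadjfjfjl' has length L = 24.
Number of overlapping n-grams = L - n + 1
Substituting: 24 - 5 + 1 = 20

20


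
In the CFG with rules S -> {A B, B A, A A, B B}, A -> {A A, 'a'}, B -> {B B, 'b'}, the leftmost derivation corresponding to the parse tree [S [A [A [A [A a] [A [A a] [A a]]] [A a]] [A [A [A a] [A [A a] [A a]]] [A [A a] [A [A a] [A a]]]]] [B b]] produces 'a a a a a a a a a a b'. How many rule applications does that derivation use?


Every bracketed nonterminal node [X ...] in the tree is produced by exactly one rule application.
Reading the tree off as a leftmost derivation:
  Step 1: S  =>  A B   (applied S -> A B)
  Step 2: A B  =>  A A B   (applied A -> A A)
  Step 3: A A B  =>  A A A B   (applied A -> A A)
  Step 4: A A A B  =>  A A A A B   (applied A -> A A)
  Step 5: A A A A B  =>  a A A A B   (applied A -> a)
  Step 6: a A A A B  =>  a A A A A B   (applied A -> A A)
  Step 7: a A A A A B  =>  a a A A A B   (applied A -> a)
  Step 8: a a A A A B  =>  a a a A A B   (applied A -> a)
  Step 9: a a a A A B  =>  a a a a A B   (applied A -> a)
  Step 10: a a a a A B  =>  a a a a A A B   (applied A -> A A)
  Step 11: a a a a A A B  =>  a a a a A A A B   (applied A -> A A)
  Step 12: a a a a A A A B  =>  a a a a a A A B   (applied A -> a)
  Step 13: a a a a a A A B  =>  a a a a a A A A B   (applied A -> A A)
  Step 14: a a a a a A A A B  =>  a a a a a a A A B   (applied A -> a)
  Step 15: a a a a a a A A B  =>  a a a a a a a A B   (applied A -> a)
  Step 16: a a a a a a a A B  =>  a a a a a a a A A B   (applied A -> A A)
  Step 17: a a a a a a a A A B  =>  a a a a a a a a A B   (applied A -> a)
  Step 18: a a a a a a a a A B  =>  a a a a a a a a A A B   (applied A -> A A)
  Step 19: a a a a a a a a A A B  =>  a a a a a a a a a A B   (applied A -> a)
  Step 20: a a a a a a a a a A B  =>  a a a a a a a a a a B   (applied A -> a)
  Step 21: a a a a a a a a a a B  =>  a a a a a a a a a a b   (applied B -> b)
Final yield: a a a a a a a a a a b
Total rewrite steps: 21

21


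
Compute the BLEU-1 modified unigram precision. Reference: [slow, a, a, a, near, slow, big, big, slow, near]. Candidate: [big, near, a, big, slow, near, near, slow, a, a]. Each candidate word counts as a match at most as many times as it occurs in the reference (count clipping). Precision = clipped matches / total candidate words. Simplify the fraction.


Reference word counts: {'a': 3, 'big': 2, 'near': 2, 'slow': 3}
Checking each candidate word (with clipping):
  'big' -> in reference (ref count 2, used 1/2) -> match (matches: 1)
  'near' -> in reference (ref count 2, used 1/2) -> match (matches: 2)
  'a' -> in reference (ref count 3, used 1/3) -> match (matches: 3)
  'big' -> in reference (ref count 2, used 2/2) -> match (matches: 4)
  'slow' -> in reference (ref count 3, used 1/3) -> match (matches: 5)
  'near' -> in reference (ref count 2, used 2/2) -> match (matches: 6)
  'near' -> ref count 2 already used up (2/2) -> clipped, no match (matches: 6)
  'slow' -> in reference (ref count 3, used 2/3) -> match (matches: 7)
  'a' -> in reference (ref count 3, used 2/3) -> match (matches: 8)
  'a' -> in reference (ref count 3, used 3/3) -> match (matches: 9)
Clipped matches: 9, Candidate length: 10
Precision = 9/10

9/10


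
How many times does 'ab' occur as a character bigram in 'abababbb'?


Scanning 'abababbb' for bigram 'ab':
  Position 0: 'ab' -> MATCH
  Position 1: 'ba' -> no
  Position 2: 'ab' -> MATCH
  Position 3: 'ba' -> no
  Position 4: 'ab' -> MATCH
  Position 5: 'bb' -> no
  Position 6: 'bb' -> no
Total matches: 3

3


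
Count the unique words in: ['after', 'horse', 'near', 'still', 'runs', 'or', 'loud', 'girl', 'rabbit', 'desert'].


Listing all tokens and tracking unique types:
  Token 1: 'after' -> NEW (unique so far: 1)
  Token 2: 'horse' -> NEW (unique so far: 2)
  Token 3: 'near' -> NEW (unique so far: 3)
  Token 4: 'still' -> NEW (unique so far: 4)
  Token 5: 'runs' -> NEW (unique so far: 5)
  Token 6: 'or' -> NEW (unique so far: 6)
  Token 7: 'loud' -> NEW (unique so far: 7)
  Token 8: 'girl' -> NEW (unique so far: 8)
  Token 9: 'rabbit' -> NEW (unique so far: 9)
  Token 10: 'desert' -> NEW (unique so far: 10)
Unique types: ('after', 'desert', 'girl', 'horse', 'loud', 'near', 'or', 'rabbit', 'runs', 'still')
Vocabulary size: 10

10


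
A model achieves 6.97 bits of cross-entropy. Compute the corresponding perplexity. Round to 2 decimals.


Perplexity formula: PP = 2^H
H = 6.97
PP = 2^6.97
Decompose: 2^6.97 = 2^6 * 2^0.97
2^6 = 64, 2^0.97 ~ 1.9588406
PP ~ 64 * 1.9588406 = 125.3657984
Rounded to 2 decimals: 125.37

125.37


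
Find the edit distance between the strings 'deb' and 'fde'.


Building DP table for s1='deb' (len 3) and s2='fde' (len 3):
       f  d  e
    0  1  2  3
  d 1  1  1  2
  e 2  2  2  1
  b 3  3  3  2
Edit distance = dp[3][3] = 2

2


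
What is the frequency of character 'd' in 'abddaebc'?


Scanning 'abddaebc' for 'd':
  Position 2: 'd' -> MATCH (count: 1)
  Position 3: 'd' -> MATCH (count: 2)
Total occurrences of 'd': 2

2


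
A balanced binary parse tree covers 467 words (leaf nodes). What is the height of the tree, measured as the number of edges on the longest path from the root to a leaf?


In a balanced binary tree with n leaves the deepest leaf is ceil(log2(n)) edges below the root.
log2(467) = 8.8673
ceil(8.8673) = 9
height (edges) = 9

9


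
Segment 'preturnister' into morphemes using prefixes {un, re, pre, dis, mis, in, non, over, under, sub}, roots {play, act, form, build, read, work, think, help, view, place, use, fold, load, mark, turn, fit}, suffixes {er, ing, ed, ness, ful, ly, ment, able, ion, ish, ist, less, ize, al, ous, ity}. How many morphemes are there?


Segmenting 'preturnister' against the inventory:
  'pre' -> prefix (morpheme 1)
  'turn' -> root (morpheme 2)
  'ist' -> suffix (morpheme 3)
  'er' -> suffix (morpheme 4)
Total morphemes: 4

4


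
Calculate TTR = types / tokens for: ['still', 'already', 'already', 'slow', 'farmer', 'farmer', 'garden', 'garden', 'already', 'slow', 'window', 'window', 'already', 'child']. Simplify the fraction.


Tokens: 14
Unique types: ('already', 'child', 'farmer', 'garden', 'slow', 'still', 'window') = 7
TTR = 7/14
Simplify: divide both by 7 -> 1/2
TTR = 1/2

1/2


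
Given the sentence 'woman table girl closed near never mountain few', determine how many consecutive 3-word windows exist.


Word trigrams from [8] words:
  Trigram 1: (woman table girl)
  Trigram 2: (table girl closed)
  Trigram 3: (girl closed near)
  Trigram 4: (closed near never)
  Trigram 5: (near never mountain)
  Trigram 6: (never mountain few)
Total word trigrams: 8 - 2 = 6

6


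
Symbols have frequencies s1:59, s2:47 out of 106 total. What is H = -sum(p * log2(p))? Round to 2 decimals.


Computing entropy H = -sum(p_i * log2(p_i)):
  s1: p = 59/106 = 0.5566, -p*log2(p) = 0.4705
  s2: p = 47/106 = 0.4434, -p*log2(p) = 0.5203
H = sum of terms = 0.9908
Rounded to 2 decimals: 0.99

0.99


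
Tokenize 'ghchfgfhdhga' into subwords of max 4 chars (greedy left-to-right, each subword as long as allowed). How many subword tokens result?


'ghchfgfhdhga' has 12 characters.
Chunking with max size 4:
  Chunk 1: 'ghch' (positions 0-3)
  Chunk 2: 'fgfh' (positions 4-7)
  Chunk 3: 'dhga' (positions 8-11)
Total chunks: ceil(12 / 4) = 3

3


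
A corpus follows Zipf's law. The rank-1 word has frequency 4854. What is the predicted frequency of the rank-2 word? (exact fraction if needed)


Zipf's law: freq(rank) = f1 / rank
f1 = 4854, rank = 2
freq = 4854 / 2
= 2427

2427


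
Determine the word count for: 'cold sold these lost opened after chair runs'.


Counting words by splitting on spaces:
  Word 1: 'cold'
  Word 2: 'sold'
  Word 3: 'these'
  Word 4: 'lost'
  Word 5: 'opened'
  Word 6: 'after'
  Word 7: 'chair'
  Word 8: 'runs'
Total words: 8

8


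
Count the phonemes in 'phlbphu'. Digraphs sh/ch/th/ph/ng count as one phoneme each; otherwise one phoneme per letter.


Parsing 'phlbphu' greedily, digraphs first:
  'ph' -> digraph (1 consonant phoneme) (phonemes so far: 1)
  'l' -> consonant phoneme (phonemes so far: 2)
  'b' -> consonant phoneme (phonemes so far: 3)
  'ph' -> digraph (1 consonant phoneme) (phonemes so far: 4)
  'u' -> vowel phoneme (phonemes so far: 5)
Total phonemes: 5

5


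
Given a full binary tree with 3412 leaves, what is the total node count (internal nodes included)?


Leaf nodes (terminals): 3412
Internal nodes = n - 1 = 3412 - 1 = 3411
Total = leaves + internal = 3412 + 3411 = 6823

6823


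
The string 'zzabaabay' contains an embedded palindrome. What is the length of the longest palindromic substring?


Scanning 'zzabaabay' for palindromic substrings.
Substring at positions 2-7: 'abaaba'.
Check: reverse('abaaba') = 'abaaba' -> palindrome confirmed.
Neighbouring characters ('z' / 'y') break symmetry, so it cannot extend further.
No longer palindromic substring exists; longest length = 6

6


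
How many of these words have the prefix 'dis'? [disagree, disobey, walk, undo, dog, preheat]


Checking each word for prefix 'dis':
  'disagree' -> YES, starts with 'dis' (count: 1)
  'disobey' -> YES, starts with 'dis' (count: 2)
  'walk' -> no (count: 2)
  'undo' -> no (count: 2)
  'dog' -> no (count: 2)
  'preheat' -> no (count: 2)
Total with prefix 'dis': 2

2


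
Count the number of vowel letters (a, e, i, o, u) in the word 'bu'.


Scanning each character of 'bu':
  Position 1: 'b' -> consonant (running count: 0)
  Position 2: 'u' -> vowel (running count: 1)
Total vowels: 1

1


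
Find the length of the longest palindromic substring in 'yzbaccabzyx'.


Scanning 'yzbaccabzyx' for palindromic substrings.
Substring at positions 0-9: 'yzbaccabzy'.
Check: reverse('yzbaccabzy') = 'yzbaccabzy' -> palindrome confirmed.
Neighbouring characters ('-' / 'x') break symmetry, so it cannot extend further.
No longer palindromic substring exists; longest length = 10

10


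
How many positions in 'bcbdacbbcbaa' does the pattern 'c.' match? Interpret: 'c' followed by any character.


Pattern: c. means 'c' followed by any character.
Scanning 'bcbdacbbcbaa' position-by-position:
  Pos 0: window 'bc' -> no
  Pos 1: window 'cb' -> MATCH
  Pos 2: window 'bd' -> no
  Pos 3: window 'da' -> no
  Pos 4: window 'ac' -> no
  Pos 5: window 'cb' -> MATCH
  Pos 6: window 'bb' -> no
  Pos 7: window 'bc' -> no
  Pos 8: window 'cb' -> MATCH
  Pos 9: window 'ba' -> no
  Pos 10: window 'aa' -> no
  Pos 11: window 'a' -> no
Total matches: 3

3


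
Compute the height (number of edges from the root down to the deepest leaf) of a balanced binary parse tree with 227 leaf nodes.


In a balanced binary tree with n leaves the deepest leaf is ceil(log2(n)) edges below the root.
log2(227) = 7.8265
ceil(7.8265) = 8
height (edges) = 8

8


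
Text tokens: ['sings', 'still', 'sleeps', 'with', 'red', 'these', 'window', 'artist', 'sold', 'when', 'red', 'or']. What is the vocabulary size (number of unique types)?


Listing all tokens and tracking unique types:
  Token 1: 'sings' -> NEW (unique so far: 1)
  Token 2: 'still' -> NEW (unique so far: 2)
  Token 3: 'sleeps' -> NEW (unique so far: 3)
  Token 4: 'with' -> NEW (unique so far: 4)
  Token 5: 'red' -> NEW (unique so far: 5)
  Token 6: 'these' -> NEW (unique so far: 6)
  Token 7: 'window' -> NEW (unique so far: 7)
  Token 8: 'artist' -> NEW (unique so far: 8)
  Token 9: 'sold' -> NEW (unique so far: 9)
  Token 10: 'when' -> NEW (unique so far: 10)
  Token 11: 'red' -> duplicate (unique so far: 10)
  Token 12: 'or' -> NEW (unique so far: 11)
Unique types: ('artist', 'or', 'red', 'sings', 'sleeps', 'sold', 'still', 'these', 'when', 'window', 'with')
Vocabulary size: 11

11


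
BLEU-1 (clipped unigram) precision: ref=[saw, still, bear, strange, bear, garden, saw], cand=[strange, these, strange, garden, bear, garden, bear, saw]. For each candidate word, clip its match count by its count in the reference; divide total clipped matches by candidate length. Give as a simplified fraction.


Reference word counts: {'bear': 2, 'garden': 1, 'saw': 2, 'still': 1, 'strange': 1}
Checking each candidate word (with clipping):
  'strange' -> in reference (ref count 1, used 1/1) -> match (matches: 1)
  'these' -> not in reference -> no match (matches: 1)
  'strange' -> ref count 1 already used up (1/1) -> clipped, no match (matches: 1)
  'garden' -> in reference (ref count 1, used 1/1) -> match (matches: 2)
  'bear' -> in reference (ref count 2, used 1/2) -> match (matches: 3)
  'garden' -> ref count 1 already used up (1/1) -> clipped, no match (matches: 3)
  'bear' -> in reference (ref count 2, used 2/2) -> match (matches: 4)
  'saw' -> in reference (ref count 2, used 1/2) -> match (matches: 5)
Clipped matches: 5, Candidate length: 8
Precision = 5/8

5/8


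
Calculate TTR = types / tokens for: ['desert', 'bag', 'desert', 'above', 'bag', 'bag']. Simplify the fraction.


Tokens: 6
Unique types: ('above', 'bag', 'desert') = 3
TTR = 3/6
Simplify: divide both by 3 -> 1/2
TTR = 1/2

1/2


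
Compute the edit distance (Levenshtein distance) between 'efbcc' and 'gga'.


Building DP table for s1='efbcc' (len 5) and s2='gga' (len 3):
       g  g  a
    0  1  2  3
  e 1  1  2  3
  f 2  2  2  3
  b 3  3  3  3
  c 4  4  4  4
  c 5  5  5  5
Edit distance = dp[5][3] = 5

5


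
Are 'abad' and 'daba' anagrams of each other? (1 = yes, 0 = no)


Sort characters of 'abad': 'aabd'
Sort characters of 'daba': 'aabd'
Sorted forms match -> they ARE anagrams
Result: 1

1


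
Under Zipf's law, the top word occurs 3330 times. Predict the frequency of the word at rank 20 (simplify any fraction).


Zipf's law: freq(rank) = f1 / rank
f1 = 3330, rank = 20
freq = 3330 / 20
GCD(3330, 20) = 10
Simplified: 333/2

333/2


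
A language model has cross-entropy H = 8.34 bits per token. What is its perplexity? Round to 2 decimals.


Perplexity formula: PP = 2^H
H = 8.34
PP = 2^8.34
Decompose: 2^8.34 = 2^8 * 2^0.34
2^8 = 256, 2^0.34 ~ 1.2657566
PP ~ 256 * 1.2657566 = 324.0336896
Rounded to 2 decimals: 324.03

324.03


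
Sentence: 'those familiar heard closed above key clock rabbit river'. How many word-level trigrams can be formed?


Word trigrams from [9] words:
  Trigram 1: (those familiar heard)
  Trigram 2: (familiar heard closed)
  Trigram 3: (heard closed above)
  Trigram 4: (closed above key)
  Trigram 5: (above key clock)
  Trigram 6: (key clock rabbit)
  Trigram 7: (clock rabbit river)
Total word trigrams: 9 - 2 = 7

7


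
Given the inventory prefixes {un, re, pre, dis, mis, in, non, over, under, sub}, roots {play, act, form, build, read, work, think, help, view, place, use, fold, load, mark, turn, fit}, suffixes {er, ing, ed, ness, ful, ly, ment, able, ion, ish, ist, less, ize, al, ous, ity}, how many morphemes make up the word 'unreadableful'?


Segmenting 'unreadableful' against the inventory:
  'un' -> prefix (morpheme 1)
  'read' -> root (morpheme 2)
  'able' -> suffix (morpheme 3)
  'ful' -> suffix (morpheme 4)
Total morphemes: 4

4


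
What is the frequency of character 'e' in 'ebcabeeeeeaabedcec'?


Scanning 'ebcabeeeeeaabedcec' for 'e':
  Position 0: 'e' -> MATCH (count: 1)
  Position 5: 'e' -> MATCH (count: 2)
  Position 6: 'e' -> MATCH (count: 3)
  Position 7: 'e' -> MATCH (count: 4)
  Position 8: 'e' -> MATCH (count: 5)
  Position 9: 'e' -> MATCH (count: 6)
  Position 13: 'e' -> MATCH (count: 7)
  Position 16: 'e' -> MATCH (count: 8)
Total occurrences of 'e': 8

8


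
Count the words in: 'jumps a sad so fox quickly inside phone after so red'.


Counting words by splitting on spaces:
  Word 1: 'jumps'
  Word 2: 'a'
  Word 3: 'sad'
  Word 4: 'so'
  Word 5: 'fox'
  Word 6: 'quickly'
  Word 7: 'inside'
  Word 8: 'phone'
  Word 9: 'after'
  Word 10: 'so'
  Word 11: 'red'
Total words: 11

11


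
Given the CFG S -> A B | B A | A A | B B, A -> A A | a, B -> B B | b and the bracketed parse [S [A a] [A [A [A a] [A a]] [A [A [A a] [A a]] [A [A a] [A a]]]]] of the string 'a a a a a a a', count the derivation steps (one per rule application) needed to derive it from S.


Every bracketed nonterminal node [X ...] in the tree is produced by exactly one rule application.
Reading the tree off as a leftmost derivation:
  Step 1: S  =>  A A   (applied S -> A A)
  Step 2: A A  =>  a A   (applied A -> a)
  Step 3: a A  =>  a A A   (applied A -> A A)
  Step 4: a A A  =>  a A A A   (applied A -> A A)
  Step 5: a A A A  =>  a a A A   (applied A -> a)
  Step 6: a a A A  =>  a a a A   (applied A -> a)
  Step 7: a a a A  =>  a a a A A   (applied A -> A A)
  Step 8: a a a A A  =>  a a a A A A   (applied A -> A A)
  Step 9: a a a A A A  =>  a a a a A A   (applied A -> a)
  Step 10: a a a a A A  =>  a a a a a A   (applied A -> a)
  Step 11: a a a a a A  =>  a a a a a A A   (applied A -> A A)
  Step 12: a a a a a A A  =>  a a a a a a A   (applied A -> a)
  Step 13: a a a a a a A  =>  a a a a a a a   (applied A -> a)
Final yield: a a a a a a a
Total rewrite steps: 13

13


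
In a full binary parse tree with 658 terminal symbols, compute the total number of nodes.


Leaf nodes (terminals): 658
Internal nodes = n - 1 = 658 - 1 = 657
Total = leaves + internal = 658 + 657 = 1315

1315


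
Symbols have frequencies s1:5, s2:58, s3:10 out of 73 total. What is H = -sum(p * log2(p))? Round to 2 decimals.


Computing entropy H = -sum(p_i * log2(p_i)):
  s1: p = 5/73 = 0.0685, -p*log2(p) = 0.2649
  s2: p = 58/73 = 0.7945, -p*log2(p) = 0.2637
  s3: p = 10/73 = 0.1370, -p*log2(p) = 0.3929
H = sum of terms = 0.9215
Rounded to 2 decimals: 0.92

0.92


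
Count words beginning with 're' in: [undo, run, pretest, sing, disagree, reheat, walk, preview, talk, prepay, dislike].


Checking each word for prefix 're':
  'undo' -> no (count: 0)
  'run' -> no (count: 0)
  'pretest' -> no (count: 0)
  'sing' -> no (count: 0)
  'disagree' -> no (count: 0)
  'reheat' -> YES, starts with 're' (count: 1)
  'walk' -> no (count: 1)
  'preview' -> no (count: 1)
  'talk' -> no (count: 1)
  'prepay' -> no (count: 1)
  'dislike' -> no (count: 1)
Total with prefix 're': 1

1


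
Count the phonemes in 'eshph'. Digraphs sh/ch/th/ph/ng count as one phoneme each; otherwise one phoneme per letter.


Parsing 'eshph' greedily, digraphs first:
  'e' -> vowel phoneme (phonemes so far: 1)
  'sh' -> digraph (1 consonant phoneme) (phonemes so far: 2)
  'ph' -> digraph (1 consonant phoneme) (phonemes so far: 3)
Total phonemes: 3

3


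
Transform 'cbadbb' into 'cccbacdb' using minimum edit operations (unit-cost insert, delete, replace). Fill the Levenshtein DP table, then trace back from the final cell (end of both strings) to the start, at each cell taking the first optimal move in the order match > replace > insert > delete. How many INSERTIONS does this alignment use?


Edit distance = 4. Backtracking from cell (6, 8) with preference match > replace > insert > delete,
then listing the resulting alignment 'cbadbb' -> 'cccbacdb' left to right:
  Step 1: insert 'c' [insertion #1]
  Step 2: insert 'c' [insertion #2]
  Step 3: keep 'c'
  Step 4: keep 'b'
  Step 5: keep 'a'
  Step 6: replace d->c
  Step 7: replace b->d
  Step 8: keep 'b'
Total insertions: 2

2


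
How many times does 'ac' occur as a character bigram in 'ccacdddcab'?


Scanning 'ccacdddcab' for bigram 'ac':
  Position 0: 'cc' -> no
  Position 1: 'ca' -> no
  Position 2: 'ac' -> MATCH
  Position 3: 'cd' -> no
  Position 4: 'dd' -> no
  Position 5: 'dd' -> no
  Position 6: 'dc' -> no
  Position 7: 'ca' -> no
  Position 8: 'ab' -> no
Total matches: 1

1


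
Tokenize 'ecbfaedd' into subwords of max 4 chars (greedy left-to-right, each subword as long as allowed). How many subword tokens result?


'ecbfaedd' has 8 characters.
Chunking with max size 4:
  Chunk 1: 'ecbf' (positions 0-3)
  Chunk 2: 'aedd' (positions 4-7)
Total chunks: ceil(8 / 4) = 2

2


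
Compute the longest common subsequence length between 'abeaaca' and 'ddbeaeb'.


DP table for LCS of 'abeaaca' and 'ddbeaeb':
       d  d  b  e  a  e  b
    0  0  0  0  0  0  0  0
  a 0  0  0  0  0  1  1  1
  b 0  0  0  1  1  1  1  2
  e 0  0  0  1  2  2  2  2
  a 0  0  0  1  2  3  3  3
  a 0  0  0  1  2  3  3  3
  c 0  0  0  1  2  3  3  3
  a 0  0  0  1  2  3  3  3
LCS: 'bea'
LCS length = 3

3


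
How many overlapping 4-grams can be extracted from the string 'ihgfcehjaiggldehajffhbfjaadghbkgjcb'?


String 'ihgfcehjaiggldehajffhbfjaadghbkgjcb' has length L = 35.
Number of overlapping n-grams = L - n + 1
Substituting: 35 - 4 + 1 = 32

32


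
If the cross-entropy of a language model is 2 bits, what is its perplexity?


Perplexity formula: PP = 2^H
H = 2
PP = 2^2
Steps: 2^1 = 2, 2^2 = 4
PP = 4

4


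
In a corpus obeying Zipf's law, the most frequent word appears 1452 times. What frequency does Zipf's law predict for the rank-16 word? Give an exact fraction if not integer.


Zipf's law: freq(rank) = f1 / rank
f1 = 1452, rank = 16
freq = 1452 / 16
GCD(1452, 16) = 4
Simplified: 363/4

363/4


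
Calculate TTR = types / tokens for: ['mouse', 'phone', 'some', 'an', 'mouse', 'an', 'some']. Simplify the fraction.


Tokens: 7
Unique types: ('an', 'mouse', 'phone', 'some') = 4
TTR = 4/7
Already in lowest terms.

4/7


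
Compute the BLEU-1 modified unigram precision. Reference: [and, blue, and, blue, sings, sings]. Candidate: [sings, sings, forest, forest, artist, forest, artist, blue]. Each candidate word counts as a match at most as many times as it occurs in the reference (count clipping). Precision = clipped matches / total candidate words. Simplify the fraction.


Reference word counts: {'and': 2, 'blue': 2, 'sings': 2}
Checking each candidate word (with clipping):
  'sings' -> in reference (ref count 2, used 1/2) -> match (matches: 1)
  'sings' -> in reference (ref count 2, used 2/2) -> match (matches: 2)
  'forest' -> not in reference -> no match (matches: 2)
  'forest' -> not in reference -> no match (matches: 2)
  'artist' -> not in reference -> no match (matches: 2)
  'forest' -> not in reference -> no match (matches: 2)
  'artist' -> not in reference -> no match (matches: 2)
  'blue' -> in reference (ref count 2, used 1/2) -> match (matches: 3)
Clipped matches: 3, Candidate length: 8
Precision = 3/8

3/8
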